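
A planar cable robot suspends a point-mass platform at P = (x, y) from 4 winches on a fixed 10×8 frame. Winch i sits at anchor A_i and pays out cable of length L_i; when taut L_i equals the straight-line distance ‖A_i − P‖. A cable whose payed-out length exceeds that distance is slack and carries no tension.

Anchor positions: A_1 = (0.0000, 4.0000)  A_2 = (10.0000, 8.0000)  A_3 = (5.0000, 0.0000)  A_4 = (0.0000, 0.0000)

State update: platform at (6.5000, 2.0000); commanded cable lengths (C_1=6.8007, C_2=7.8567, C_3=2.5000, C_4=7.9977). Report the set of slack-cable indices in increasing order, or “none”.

cable 1: L_1 = ‖A_1−P‖ = 6.8007;  C_1 = 6.8007 → taut
cable 2: L_2 = ‖A_2−P‖ = 6.9462;  C_2 = 7.8567 → slack
cable 3: L_3 = ‖A_3−P‖ = 2.5000;  C_3 = 2.5000 → taut
cable 4: L_4 = ‖A_4−P‖ = 6.8007;  C_4 = 7.9977 → slack

2, 4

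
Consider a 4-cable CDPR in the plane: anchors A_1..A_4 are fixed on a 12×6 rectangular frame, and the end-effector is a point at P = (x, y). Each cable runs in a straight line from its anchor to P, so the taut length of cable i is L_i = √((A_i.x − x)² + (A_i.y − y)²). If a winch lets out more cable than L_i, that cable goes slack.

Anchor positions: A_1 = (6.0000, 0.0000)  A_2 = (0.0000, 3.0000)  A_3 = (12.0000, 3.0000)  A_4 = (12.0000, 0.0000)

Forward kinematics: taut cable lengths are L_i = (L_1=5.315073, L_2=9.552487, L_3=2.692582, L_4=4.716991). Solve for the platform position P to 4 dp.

circle eqns → linear via eq_j − eq_1; set c_j = A_j·A_j − L_j²
c_1 = 36.0000+0.0000−28.2500 = 7.7500
12.0000·x − 6.0000·y = c_1−c_2 = 90.0000
-12.0000·x − 6.0000·y = c_1−c_3 = -138.0000
-12.0000·x + 0.0000·y = c_1−c_4 = -114.0000
solve first two rows → x=9.5000, y=4.0000
check cable 4: ‖A_4−P‖² = 22.2500 ≈ L_4² = 22.2500 ✓

(9.5000, 4.0000)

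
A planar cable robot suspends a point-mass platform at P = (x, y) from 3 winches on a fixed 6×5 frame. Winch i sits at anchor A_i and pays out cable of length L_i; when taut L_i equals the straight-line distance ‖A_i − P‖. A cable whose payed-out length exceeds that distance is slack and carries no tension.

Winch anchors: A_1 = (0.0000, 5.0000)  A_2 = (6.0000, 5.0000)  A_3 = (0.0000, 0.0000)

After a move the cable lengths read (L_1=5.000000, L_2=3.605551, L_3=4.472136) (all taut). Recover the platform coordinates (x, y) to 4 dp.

expand ‖A_i−P‖²=L_i² and subtract eq 1 (c_i ≔ ‖A_i‖²−L_i²)
c_1 = 0.0000+25.0000−25.0000 = 0.0000
eq1−eq2 → [-12.0000  0.0000]·P = -48.0000
eq1−eq3 → [0.0000  10.0000]·P = 20.0000
2×2 solve → P = (4.0000, 2.0000)

(4.0000, 2.0000)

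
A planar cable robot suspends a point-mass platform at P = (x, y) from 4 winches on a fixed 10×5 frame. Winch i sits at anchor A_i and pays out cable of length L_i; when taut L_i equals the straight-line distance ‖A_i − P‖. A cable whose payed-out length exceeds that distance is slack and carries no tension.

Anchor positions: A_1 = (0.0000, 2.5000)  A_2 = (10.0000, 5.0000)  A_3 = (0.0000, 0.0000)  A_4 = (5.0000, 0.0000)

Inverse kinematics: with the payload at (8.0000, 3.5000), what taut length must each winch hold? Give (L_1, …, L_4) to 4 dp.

(8.0623, 2.5000, 8.7321, 4.6098)

cable 1: Δx=-8.0000, Δy=-1.0000; L_1 = √(Δx²+Δy²) = 8.0623
cable 2: Δx=2.0000, Δy=1.5000; L_2 = √(Δx²+Δy²) = 2.5000
cable 3: Δx=-8.0000, Δy=-3.5000; L_3 = √(Δx²+Δy²) = 8.7321
cable 4: Δx=-3.0000, Δy=-3.5000; L_4 = √(Δx²+Δy²) = 4.6098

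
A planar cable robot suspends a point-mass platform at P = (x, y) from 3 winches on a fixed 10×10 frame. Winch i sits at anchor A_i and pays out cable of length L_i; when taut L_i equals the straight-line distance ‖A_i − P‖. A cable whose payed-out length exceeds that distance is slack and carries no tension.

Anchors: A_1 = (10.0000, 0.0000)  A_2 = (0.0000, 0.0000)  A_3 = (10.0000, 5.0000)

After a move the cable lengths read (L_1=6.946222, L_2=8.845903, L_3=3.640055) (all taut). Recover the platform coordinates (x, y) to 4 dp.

each cable: (A_i−P)·(A_i−P) = L_i²; let c_i = ‖A_i‖²−L_i²
c_1 = 100.0000+0.0000−48.2500 = 51.7500
row 1: 20.0000x + 0.0000y = 130.0000  (c_2=-78.2500)
row 2: 0.0000x − 10.0000y = -60.0000  (c_3=111.7500)
Cramer on rows 1–2 → x = 6.5000, y = 6.0000

(6.5000, 6.0000)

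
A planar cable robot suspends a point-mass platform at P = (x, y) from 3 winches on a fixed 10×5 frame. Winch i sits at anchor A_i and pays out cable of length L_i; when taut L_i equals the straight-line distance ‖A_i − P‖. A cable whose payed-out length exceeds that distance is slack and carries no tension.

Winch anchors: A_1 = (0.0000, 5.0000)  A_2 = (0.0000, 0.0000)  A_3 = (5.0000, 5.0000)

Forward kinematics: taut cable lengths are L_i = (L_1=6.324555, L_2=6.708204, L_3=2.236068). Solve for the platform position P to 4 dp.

(6.0000, 3.0000)

each cable: (A_i−P)·(A_i−P) = L_i²; let q_i = ‖A_i‖²−L_i²
q_1 = 0.0000+25.0000−40.0000 = -15.0000
row 1: 0.0000x + 10.0000y = 30.0000  (q_2=-45.0000)
row 2: -10.0000x + 0.0000y = -60.0000  (q_3=45.0000)
Cramer on rows 1–2 → x = 6.0000, y = 3.0000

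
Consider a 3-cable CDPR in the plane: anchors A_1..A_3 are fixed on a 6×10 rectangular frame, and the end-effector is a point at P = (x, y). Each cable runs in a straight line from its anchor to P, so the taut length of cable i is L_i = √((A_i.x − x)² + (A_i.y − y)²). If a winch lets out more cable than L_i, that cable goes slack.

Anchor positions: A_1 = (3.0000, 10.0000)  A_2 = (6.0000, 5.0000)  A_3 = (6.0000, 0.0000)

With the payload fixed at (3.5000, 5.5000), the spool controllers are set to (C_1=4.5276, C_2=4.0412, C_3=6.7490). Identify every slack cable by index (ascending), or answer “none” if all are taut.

i=1: geometric 4.5277 vs commanded 4.5276 ⇒ taut
i=2: geometric 2.5495 vs commanded 4.0412 ⇒ slack
i=3: geometric 6.0415 vs commanded 6.7490 ⇒ slack

2, 3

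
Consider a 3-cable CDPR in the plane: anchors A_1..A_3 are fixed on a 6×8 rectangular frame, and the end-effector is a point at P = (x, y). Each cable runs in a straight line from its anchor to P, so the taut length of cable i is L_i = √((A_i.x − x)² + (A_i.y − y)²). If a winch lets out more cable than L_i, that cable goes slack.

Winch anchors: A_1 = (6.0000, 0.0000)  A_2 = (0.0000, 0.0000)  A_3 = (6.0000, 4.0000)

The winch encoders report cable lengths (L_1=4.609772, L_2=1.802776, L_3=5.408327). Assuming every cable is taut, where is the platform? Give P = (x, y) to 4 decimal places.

(1.5000, 1.0000)

each cable: (A_i−P)·(A_i−P) = L_i²; let c_i = ‖A_i‖²−L_i²
c_1 = 36.0000+0.0000−21.2500 = 14.7500
row 1: 12.0000x + 0.0000y = 18.0000  (c_2=-3.2500)
row 2: 0.0000x − 8.0000y = -8.0000  (c_3=22.7500)
Cramer on rows 1–2 → x = 1.5000, y = 1.0000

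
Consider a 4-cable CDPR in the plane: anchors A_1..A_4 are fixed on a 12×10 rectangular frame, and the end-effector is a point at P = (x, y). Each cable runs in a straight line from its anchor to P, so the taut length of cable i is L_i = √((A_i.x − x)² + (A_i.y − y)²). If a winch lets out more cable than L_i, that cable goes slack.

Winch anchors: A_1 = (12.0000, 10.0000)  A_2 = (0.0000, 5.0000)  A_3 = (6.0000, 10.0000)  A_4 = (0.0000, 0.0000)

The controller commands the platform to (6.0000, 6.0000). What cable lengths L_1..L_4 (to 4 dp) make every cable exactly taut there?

L_1 = √((12.0000−6.0000)² + (10.0000−6.0000)²) = 7.2111
L_2 = √((0.0000−6.0000)² + (5.0000−6.0000)²) = 6.0828
L_3 = √((6.0000−6.0000)² + (10.0000−6.0000)²) = 4.0000
L_4 = √((0.0000−6.0000)² + (0.0000−6.0000)²) = 8.4853

(7.2111, 6.0828, 4.0000, 8.4853)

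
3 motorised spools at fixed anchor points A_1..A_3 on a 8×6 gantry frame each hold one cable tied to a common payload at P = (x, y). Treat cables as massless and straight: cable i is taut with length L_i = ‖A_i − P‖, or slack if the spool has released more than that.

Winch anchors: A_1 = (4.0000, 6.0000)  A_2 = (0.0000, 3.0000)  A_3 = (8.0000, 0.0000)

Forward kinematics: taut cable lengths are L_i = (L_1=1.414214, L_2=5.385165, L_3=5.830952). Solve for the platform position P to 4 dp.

(5.0000, 5.0000)

each cable: (A_i−P)·(A_i−P) = L_i²; let k_i = ‖A_i‖²−L_i²
k_1 = 16.0000+36.0000−2.0000 = 50.0000
row 1: 8.0000x + 6.0000y = 70.0000  (k_2=-20.0000)
row 2: -8.0000x + 12.0000y = 20.0000  (k_3=30.0000)
Cramer on rows 1–2 → x = 5.0000, y = 5.0000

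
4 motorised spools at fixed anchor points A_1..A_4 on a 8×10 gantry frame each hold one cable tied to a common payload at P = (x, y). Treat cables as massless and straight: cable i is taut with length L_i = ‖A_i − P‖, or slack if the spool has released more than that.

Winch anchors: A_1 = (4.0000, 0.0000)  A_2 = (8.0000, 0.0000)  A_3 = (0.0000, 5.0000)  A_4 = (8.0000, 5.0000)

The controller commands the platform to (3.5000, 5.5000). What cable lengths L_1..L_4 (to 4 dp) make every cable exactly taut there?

L_1 = √((4.0000−3.5000)² + (0.0000−5.5000)²) = 5.5227
L_2 = √((8.0000−3.5000)² + (0.0000−5.5000)²) = 7.1063
L_3 = √((0.0000−3.5000)² + (5.0000−5.5000)²) = 3.5355
L_4 = √((8.0000−3.5000)² + (5.0000−5.5000)²) = 4.5277

(5.5227, 7.1063, 3.5355, 4.5277)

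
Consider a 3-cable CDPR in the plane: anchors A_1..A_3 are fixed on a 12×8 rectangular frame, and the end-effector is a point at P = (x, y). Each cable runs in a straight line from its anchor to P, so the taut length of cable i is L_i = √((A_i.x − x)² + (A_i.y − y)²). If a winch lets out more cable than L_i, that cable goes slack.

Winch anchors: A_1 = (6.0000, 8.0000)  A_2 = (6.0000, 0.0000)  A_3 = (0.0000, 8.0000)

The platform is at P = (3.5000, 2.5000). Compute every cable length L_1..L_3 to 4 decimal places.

(6.0415, 3.5355, 6.5192)

cable 1: Δx=2.5000, Δy=5.5000; L_1 = √(Δx²+Δy²) = 6.0415
cable 2: Δx=2.5000, Δy=-2.5000; L_2 = √(Δx²+Δy²) = 3.5355
cable 3: Δx=-3.5000, Δy=5.5000; L_3 = √(Δx²+Δy²) = 6.5192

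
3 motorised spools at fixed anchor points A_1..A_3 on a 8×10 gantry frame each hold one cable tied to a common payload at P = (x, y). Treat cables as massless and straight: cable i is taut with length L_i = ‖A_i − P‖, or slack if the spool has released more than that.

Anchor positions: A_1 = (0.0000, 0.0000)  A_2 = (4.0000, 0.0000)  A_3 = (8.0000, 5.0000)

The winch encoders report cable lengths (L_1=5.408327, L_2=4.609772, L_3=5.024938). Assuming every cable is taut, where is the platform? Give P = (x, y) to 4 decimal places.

(3.0000, 4.5000)

each cable: (A_i−P)·(A_i−P) = L_i²; let c_i = ‖A_i‖²−L_i²
c_1 = 0.0000+0.0000−29.2500 = -29.2500
row 1: -8.0000x + 0.0000y = -24.0000  (c_2=-5.2500)
row 2: -16.0000x − 10.0000y = -93.0000  (c_3=63.7500)
Cramer on rows 1–2 → x = 3.0000, y = 4.5000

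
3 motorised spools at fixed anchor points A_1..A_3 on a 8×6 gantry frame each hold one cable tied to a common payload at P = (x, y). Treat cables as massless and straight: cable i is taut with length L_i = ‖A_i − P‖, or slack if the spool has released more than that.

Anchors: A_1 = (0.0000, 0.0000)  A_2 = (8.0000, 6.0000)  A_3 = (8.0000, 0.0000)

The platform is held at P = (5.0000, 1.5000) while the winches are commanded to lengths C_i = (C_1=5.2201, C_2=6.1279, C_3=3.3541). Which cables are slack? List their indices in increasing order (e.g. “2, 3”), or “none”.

2

cable 1: √((-5.0000)²+(-1.5000)²)=5.2202, C_1=5.2201: taut
cable 2: √((3.0000)²+(4.5000)²)=5.4083, C_2=6.1279: slack
cable 3: √((3.0000)²+(-1.5000)²)=3.3541, C_3=3.3541: taut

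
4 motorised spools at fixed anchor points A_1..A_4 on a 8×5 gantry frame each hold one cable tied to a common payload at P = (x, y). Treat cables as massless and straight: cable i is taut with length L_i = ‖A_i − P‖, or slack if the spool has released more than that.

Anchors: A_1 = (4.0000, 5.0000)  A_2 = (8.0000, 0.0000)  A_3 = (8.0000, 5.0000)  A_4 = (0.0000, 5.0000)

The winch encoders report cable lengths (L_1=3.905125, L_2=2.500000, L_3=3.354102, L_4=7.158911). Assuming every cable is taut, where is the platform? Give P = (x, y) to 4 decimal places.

each cable: (A_i−P)·(A_i−P) = L_i²; let q_i = ‖A_i‖²−L_i²
q_1 = 16.0000+25.0000−15.2500 = 25.7500
row 1: -8.0000x + 10.0000y = -32.0000  (q_2=57.7500)
row 2: -8.0000x + 0.0000y = -52.0000  (q_3=77.7500)
row 3: 8.0000x + 0.0000y = 52.0000  (q_4=-26.2500)
Cramer on rows 1–2 → x = 6.5000, y = 2.0000
check cable 4: ‖A_4−P‖² = 51.2500 ≈ L_4² = 51.2500 ✓

(6.5000, 2.0000)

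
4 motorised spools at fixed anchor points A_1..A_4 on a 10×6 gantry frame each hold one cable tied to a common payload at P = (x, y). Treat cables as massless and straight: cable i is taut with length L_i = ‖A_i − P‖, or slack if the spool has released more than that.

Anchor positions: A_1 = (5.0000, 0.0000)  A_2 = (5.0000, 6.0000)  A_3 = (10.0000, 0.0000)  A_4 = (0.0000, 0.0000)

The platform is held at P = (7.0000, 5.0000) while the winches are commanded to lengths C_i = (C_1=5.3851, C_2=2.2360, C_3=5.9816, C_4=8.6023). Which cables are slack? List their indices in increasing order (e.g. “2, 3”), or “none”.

3

cable 1: L_1 = ‖A_1−P‖ = 5.3852;  C_1 = 5.3851 → taut
cable 2: L_2 = ‖A_2−P‖ = 2.2361;  C_2 = 2.2360 → taut
cable 3: L_3 = ‖A_3−P‖ = 5.8310;  C_3 = 5.9816 → slack
cable 4: L_4 = ‖A_4−P‖ = 8.6023;  C_4 = 8.6023 → taut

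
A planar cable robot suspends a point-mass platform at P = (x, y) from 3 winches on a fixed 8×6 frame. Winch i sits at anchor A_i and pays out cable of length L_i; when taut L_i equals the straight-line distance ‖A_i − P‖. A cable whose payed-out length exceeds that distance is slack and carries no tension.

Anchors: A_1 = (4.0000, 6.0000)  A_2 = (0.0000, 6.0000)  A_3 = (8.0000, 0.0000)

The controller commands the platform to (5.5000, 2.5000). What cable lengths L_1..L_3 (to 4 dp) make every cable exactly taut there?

L_1 = √((4.0000−5.5000)² + (6.0000−2.5000)²) = 3.8079
L_2 = √((0.0000−5.5000)² + (6.0000−2.5000)²) = 6.5192
L_3 = √((8.0000−5.5000)² + (0.0000−2.5000)²) = 3.5355

(3.8079, 6.5192, 3.5355)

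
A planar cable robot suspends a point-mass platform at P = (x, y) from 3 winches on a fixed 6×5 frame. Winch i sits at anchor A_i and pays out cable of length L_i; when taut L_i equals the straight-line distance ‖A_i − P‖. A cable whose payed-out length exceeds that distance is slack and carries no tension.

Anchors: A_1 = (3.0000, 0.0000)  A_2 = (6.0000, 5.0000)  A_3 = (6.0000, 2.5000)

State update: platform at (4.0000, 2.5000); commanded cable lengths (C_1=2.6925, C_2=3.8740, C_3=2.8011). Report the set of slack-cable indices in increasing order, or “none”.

cable 1: √((-1.0000)²+(-2.5000)²)=2.6926, C_1=2.6925: taut
cable 2: √((2.0000)²+(2.5000)²)=3.2016, C_2=3.8740: slack
cable 3: √((2.0000)²+(0.0000)²)=2.0000, C_3=2.8011: slack

2, 3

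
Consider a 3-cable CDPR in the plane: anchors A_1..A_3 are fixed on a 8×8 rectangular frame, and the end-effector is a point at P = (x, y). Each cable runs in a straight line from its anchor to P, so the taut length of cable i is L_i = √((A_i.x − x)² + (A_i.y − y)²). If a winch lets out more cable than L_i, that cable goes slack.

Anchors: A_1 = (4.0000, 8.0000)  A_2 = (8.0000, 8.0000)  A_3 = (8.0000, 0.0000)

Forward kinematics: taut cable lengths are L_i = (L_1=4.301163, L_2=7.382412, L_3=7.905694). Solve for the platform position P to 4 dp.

(1.5000, 4.5000)

circle eqns → linear via eq_j − eq_1; set c_j = A_j·A_j − L_j²
c_1 = 16.0000+64.0000−18.5000 = 61.5000
-8.0000·x + 0.0000·y = c_1−c_2 = -12.0000
-8.0000·x + 16.0000·y = c_1−c_3 = 60.0000
solve first two rows → x=1.5000, y=4.5000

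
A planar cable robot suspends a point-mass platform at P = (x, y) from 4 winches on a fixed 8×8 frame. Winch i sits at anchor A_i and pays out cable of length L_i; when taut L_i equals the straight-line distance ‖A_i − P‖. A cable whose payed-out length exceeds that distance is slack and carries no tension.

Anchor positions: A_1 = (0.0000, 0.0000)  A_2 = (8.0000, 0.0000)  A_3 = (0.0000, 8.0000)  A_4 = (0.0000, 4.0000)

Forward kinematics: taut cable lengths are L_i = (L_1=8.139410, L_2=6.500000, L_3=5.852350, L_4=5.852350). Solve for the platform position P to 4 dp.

circle eqns → linear via eq_j − eq_1; set c_j = A_j·A_j − L_j²
c_1 = 0.0000+0.0000−66.2500 = -66.2500
-16.0000·x + 0.0000·y = c_1−c_2 = -88.0000
0.0000·x − 16.0000·y = c_1−c_3 = -96.0000
0.0000·x − 8.0000·y = c_1−c_4 = -48.0000
solve first two rows → x=5.5000, y=6.0000
check cable 4: ‖A_4−P‖² = 34.2500 ≈ L_4² = 34.2500 ✓

(5.5000, 6.0000)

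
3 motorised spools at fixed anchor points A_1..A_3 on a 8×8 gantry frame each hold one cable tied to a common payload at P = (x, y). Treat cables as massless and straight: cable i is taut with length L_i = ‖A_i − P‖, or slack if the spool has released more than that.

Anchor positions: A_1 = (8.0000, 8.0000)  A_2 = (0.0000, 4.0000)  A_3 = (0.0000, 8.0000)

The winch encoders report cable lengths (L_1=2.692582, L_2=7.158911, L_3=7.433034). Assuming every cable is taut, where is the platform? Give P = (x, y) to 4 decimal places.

each cable: (A_i−P)·(A_i−P) = L_i²; let q_i = ‖A_i‖²−L_i²
q_1 = 64.0000+64.0000−7.2500 = 120.7500
row 1: 16.0000x + 8.0000y = 156.0000  (q_2=-35.2500)
row 2: 16.0000x + 0.0000y = 112.0000  (q_3=8.7500)
Cramer on rows 1–2 → x = 7.0000, y = 5.5000

(7.0000, 5.5000)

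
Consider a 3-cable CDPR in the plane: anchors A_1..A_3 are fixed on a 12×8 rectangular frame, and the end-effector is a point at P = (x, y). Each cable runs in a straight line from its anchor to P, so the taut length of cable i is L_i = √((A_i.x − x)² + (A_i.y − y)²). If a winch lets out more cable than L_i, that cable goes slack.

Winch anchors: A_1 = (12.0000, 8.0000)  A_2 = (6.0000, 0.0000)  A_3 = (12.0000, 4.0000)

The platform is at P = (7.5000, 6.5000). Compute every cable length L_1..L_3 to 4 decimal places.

L_1: Δ = A_1−P = (4.5000, 1.5000) → ‖Δ‖ = √22.5000 = 4.7434
L_2: Δ = A_2−P = (-1.5000, -6.5000) → ‖Δ‖ = √44.5000 = 6.6708
L_3: Δ = A_3−P = (4.5000, -2.5000) → ‖Δ‖ = √26.5000 = 5.1478

(4.7434, 6.6708, 5.1478)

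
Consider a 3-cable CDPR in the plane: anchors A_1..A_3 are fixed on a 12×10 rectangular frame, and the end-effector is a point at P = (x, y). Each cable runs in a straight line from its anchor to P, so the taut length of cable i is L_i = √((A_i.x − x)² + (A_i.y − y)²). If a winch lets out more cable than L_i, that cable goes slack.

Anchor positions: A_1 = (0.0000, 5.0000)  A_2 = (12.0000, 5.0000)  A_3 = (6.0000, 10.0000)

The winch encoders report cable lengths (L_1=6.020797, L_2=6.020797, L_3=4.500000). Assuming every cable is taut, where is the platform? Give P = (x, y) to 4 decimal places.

each cable: (A_i−P)·(A_i−P) = L_i²; let k_i = ‖A_i‖²−L_i²
k_1 = 0.0000+25.0000−36.2500 = -11.2500
row 1: -24.0000x + 0.0000y = -144.0000  (k_2=132.7500)
row 2: -12.0000x − 10.0000y = -127.0000  (k_3=115.7500)
Cramer on rows 1–2 → x = 6.0000, y = 5.5000

(6.0000, 5.5000)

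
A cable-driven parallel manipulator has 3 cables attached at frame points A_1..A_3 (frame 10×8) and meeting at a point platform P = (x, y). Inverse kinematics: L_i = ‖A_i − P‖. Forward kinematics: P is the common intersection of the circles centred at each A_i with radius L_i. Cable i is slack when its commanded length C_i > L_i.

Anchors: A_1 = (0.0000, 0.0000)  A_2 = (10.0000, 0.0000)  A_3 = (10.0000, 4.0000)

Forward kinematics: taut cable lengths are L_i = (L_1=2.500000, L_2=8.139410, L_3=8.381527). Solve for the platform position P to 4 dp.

(2.0000, 1.5000)

expand ‖A_i−P‖²=L_i² and subtract eq 1 (c_i ≔ ‖A_i‖²−L_i²)
c_1 = 0.0000+0.0000−6.2500 = -6.2500
eq1−eq2 → [-20.0000  0.0000]·P = -40.0000
eq1−eq3 → [-20.0000  -8.0000]·P = -52.0000
2×2 solve → P = (2.0000, 1.5000)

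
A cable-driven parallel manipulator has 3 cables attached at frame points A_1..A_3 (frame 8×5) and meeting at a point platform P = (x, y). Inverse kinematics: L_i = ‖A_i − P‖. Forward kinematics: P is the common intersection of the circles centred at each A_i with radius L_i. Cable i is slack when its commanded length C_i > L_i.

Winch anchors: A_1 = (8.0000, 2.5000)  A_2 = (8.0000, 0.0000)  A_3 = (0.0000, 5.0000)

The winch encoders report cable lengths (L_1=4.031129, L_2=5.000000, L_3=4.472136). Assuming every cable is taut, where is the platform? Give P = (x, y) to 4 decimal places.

(4.0000, 3.0000)

circle eqns → linear via eq_j − eq_1; set q_j = A_j·A_j − L_j²
q_1 = 64.0000+6.2500−16.2500 = 54.0000
0.0000·x + 5.0000·y = q_1−q_2 = 15.0000
16.0000·x − 5.0000·y = q_1−q_3 = 49.0000
solve first two rows → x=4.0000, y=3.0000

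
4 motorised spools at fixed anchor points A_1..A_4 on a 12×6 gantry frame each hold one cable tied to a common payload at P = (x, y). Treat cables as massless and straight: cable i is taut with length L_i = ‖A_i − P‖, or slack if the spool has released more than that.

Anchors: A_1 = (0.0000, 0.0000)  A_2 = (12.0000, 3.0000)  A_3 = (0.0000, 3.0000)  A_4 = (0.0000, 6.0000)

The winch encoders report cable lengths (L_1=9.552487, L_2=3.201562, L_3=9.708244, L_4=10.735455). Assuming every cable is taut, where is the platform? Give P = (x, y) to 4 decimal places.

each cable: (A_i−P)·(A_i−P) = L_i²; let k_i = ‖A_i‖²−L_i²
k_1 = 0.0000+0.0000−91.2500 = -91.2500
row 1: -24.0000x − 6.0000y = -234.0000  (k_2=142.7500)
row 2: 0.0000x − 6.0000y = -6.0000  (k_3=-85.2500)
row 3: 0.0000x − 12.0000y = -12.0000  (k_4=-79.2500)
Cramer on rows 1–2 → x = 9.5000, y = 1.0000
check cable 4: ‖A_4−P‖² = 115.2500 ≈ L_4² = 115.2500 ✓

(9.5000, 1.0000)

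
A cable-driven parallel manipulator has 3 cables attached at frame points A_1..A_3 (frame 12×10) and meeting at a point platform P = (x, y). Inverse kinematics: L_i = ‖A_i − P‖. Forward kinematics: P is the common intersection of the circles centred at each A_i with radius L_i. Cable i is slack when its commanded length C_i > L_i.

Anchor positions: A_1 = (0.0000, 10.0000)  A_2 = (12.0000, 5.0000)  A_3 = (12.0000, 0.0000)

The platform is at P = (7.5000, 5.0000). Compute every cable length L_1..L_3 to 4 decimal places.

(9.0139, 4.5000, 6.7268)

cable 1: Δx=-7.5000, Δy=5.0000; L_1 = √(Δx²+Δy²) = 9.0139
cable 2: Δx=4.5000, Δy=0.0000; L_2 = √(Δx²+Δy²) = 4.5000
cable 3: Δx=4.5000, Δy=-5.0000; L_3 = √(Δx²+Δy²) = 6.7268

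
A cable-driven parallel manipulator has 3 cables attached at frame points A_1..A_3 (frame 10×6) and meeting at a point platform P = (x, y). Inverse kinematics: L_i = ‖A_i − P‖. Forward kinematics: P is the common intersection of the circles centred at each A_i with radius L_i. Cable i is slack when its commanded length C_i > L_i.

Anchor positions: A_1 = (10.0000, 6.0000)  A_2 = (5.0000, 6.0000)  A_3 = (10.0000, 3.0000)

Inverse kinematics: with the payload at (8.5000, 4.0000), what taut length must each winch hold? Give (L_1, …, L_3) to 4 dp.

L_1 = √((10.0000−8.5000)² + (6.0000−4.0000)²) = 2.5000
L_2 = √((5.0000−8.5000)² + (6.0000−4.0000)²) = 4.0311
L_3 = √((10.0000−8.5000)² + (3.0000−4.0000)²) = 1.8028

(2.5000, 4.0311, 1.8028)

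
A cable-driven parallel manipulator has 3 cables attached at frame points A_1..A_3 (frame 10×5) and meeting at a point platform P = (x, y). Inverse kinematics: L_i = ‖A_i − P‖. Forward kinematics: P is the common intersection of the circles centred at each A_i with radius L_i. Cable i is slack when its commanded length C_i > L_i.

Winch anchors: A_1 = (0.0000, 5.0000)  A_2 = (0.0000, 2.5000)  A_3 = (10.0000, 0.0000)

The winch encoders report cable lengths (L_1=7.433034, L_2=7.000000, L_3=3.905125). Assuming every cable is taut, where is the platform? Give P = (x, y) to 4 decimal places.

(7.0000, 2.5000)

each cable: (A_i−P)·(A_i−P) = L_i²; let k_i = ‖A_i‖²−L_i²
k_1 = 0.0000+25.0000−55.2500 = -30.2500
row 1: 0.0000x + 5.0000y = 12.5000  (k_2=-42.7500)
row 2: -20.0000x + 10.0000y = -115.0000  (k_3=84.7500)
Cramer on rows 1–2 → x = 7.0000, y = 2.5000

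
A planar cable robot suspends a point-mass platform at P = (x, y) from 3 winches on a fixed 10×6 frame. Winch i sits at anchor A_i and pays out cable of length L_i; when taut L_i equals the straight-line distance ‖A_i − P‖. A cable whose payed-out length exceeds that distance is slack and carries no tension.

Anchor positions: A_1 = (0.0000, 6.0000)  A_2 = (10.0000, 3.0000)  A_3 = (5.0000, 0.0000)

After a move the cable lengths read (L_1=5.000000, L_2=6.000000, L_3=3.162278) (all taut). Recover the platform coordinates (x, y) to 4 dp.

(4.0000, 3.0000)

expand ‖A_i−P‖²=L_i² and subtract eq 1 (k_i ≔ ‖A_i‖²−L_i²)
k_1 = 0.0000+36.0000−25.0000 = 11.0000
eq1−eq2 → [-20.0000  6.0000]·P = -62.0000
eq1−eq3 → [-10.0000  12.0000]·P = -4.0000
2×2 solve → P = (4.0000, 3.0000)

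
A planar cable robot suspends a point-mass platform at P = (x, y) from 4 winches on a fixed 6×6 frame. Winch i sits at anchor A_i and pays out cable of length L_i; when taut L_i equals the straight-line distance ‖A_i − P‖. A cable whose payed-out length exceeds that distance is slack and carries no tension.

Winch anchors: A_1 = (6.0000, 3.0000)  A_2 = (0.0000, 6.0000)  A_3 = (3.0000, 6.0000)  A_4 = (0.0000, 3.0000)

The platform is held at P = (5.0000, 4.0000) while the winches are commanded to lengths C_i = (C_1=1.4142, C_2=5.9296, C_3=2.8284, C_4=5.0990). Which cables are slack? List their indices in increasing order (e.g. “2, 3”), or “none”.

i=1: geometric 1.4142 vs commanded 1.4142 ⇒ taut
i=2: geometric 5.3852 vs commanded 5.9296 ⇒ slack
i=3: geometric 2.8284 vs commanded 2.8284 ⇒ taut
i=4: geometric 5.0990 vs commanded 5.0990 ⇒ taut

2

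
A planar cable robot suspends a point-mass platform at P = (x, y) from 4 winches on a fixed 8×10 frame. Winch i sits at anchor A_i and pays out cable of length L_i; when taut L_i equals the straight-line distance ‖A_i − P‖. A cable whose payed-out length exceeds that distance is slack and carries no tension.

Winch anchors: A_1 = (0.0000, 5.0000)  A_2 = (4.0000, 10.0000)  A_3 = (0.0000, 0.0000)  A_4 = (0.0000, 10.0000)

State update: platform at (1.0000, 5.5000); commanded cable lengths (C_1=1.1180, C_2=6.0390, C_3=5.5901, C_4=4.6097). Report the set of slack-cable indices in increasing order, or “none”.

2

i=1: geometric 1.1180 vs commanded 1.1180 ⇒ taut
i=2: geometric 5.4083 vs commanded 6.0390 ⇒ slack
i=3: geometric 5.5902 vs commanded 5.5901 ⇒ taut
i=4: geometric 4.6098 vs commanded 4.6097 ⇒ taut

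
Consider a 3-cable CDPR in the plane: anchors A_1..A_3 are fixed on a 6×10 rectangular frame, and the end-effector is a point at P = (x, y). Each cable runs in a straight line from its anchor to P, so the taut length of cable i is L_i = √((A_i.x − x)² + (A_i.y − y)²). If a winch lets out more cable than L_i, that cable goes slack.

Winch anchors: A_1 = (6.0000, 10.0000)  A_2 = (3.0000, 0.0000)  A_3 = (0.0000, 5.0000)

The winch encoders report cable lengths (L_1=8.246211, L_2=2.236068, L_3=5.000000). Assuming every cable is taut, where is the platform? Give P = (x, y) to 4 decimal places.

(4.0000, 2.0000)

expand ‖A_i−P‖²=L_i² and subtract eq 1 (q_i ≔ ‖A_i‖²−L_i²)
q_1 = 36.0000+100.0000−68.0000 = 68.0000
eq1−eq2 → [6.0000  20.0000]·P = 64.0000
eq1−eq3 → [12.0000  10.0000]·P = 68.0000
2×2 solve → P = (4.0000, 2.0000)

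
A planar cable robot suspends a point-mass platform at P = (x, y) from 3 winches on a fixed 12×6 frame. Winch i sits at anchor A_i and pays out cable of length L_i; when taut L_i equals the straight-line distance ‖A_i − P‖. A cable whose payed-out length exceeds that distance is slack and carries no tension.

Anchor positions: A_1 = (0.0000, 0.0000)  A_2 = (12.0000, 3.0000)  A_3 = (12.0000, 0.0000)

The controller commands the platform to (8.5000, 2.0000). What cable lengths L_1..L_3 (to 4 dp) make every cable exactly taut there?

(8.7321, 3.6401, 4.0311)

cable 1: Δx=-8.5000, Δy=-2.0000; L_1 = √(Δx²+Δy²) = 8.7321
cable 2: Δx=3.5000, Δy=1.0000; L_2 = √(Δx²+Δy²) = 3.6401
cable 3: Δx=3.5000, Δy=-2.0000; L_3 = √(Δx²+Δy²) = 4.0311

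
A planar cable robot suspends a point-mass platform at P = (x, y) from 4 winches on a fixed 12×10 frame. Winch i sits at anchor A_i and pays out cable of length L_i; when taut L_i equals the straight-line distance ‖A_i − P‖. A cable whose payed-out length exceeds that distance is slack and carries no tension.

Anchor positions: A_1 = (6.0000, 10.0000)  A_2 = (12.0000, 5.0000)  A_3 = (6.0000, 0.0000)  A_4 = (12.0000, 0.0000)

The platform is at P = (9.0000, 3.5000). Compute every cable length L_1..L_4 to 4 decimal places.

L_1 = √((6.0000−9.0000)² + (10.0000−3.5000)²) = 7.1589
L_2 = √((12.0000−9.0000)² + (5.0000−3.5000)²) = 3.3541
L_3 = √((6.0000−9.0000)² + (0.0000−3.5000)²) = 4.6098
L_4 = √((12.0000−9.0000)² + (0.0000−3.5000)²) = 4.6098

(7.1589, 3.3541, 4.6098, 4.6098)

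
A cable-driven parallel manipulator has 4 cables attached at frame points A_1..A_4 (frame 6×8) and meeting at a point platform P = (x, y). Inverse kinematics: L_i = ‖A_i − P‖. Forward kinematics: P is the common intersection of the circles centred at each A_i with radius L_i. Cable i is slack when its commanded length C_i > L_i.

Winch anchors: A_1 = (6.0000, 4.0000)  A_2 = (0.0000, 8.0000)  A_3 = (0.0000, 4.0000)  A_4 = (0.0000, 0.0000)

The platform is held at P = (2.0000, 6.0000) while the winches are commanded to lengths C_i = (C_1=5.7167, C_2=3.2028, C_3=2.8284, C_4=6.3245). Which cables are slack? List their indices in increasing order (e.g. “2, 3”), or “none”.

1, 2

cable 1: L_1 = ‖A_1−P‖ = 4.4721;  C_1 = 5.7167 → slack
cable 2: L_2 = ‖A_2−P‖ = 2.8284;  C_2 = 3.2028 → slack
cable 3: L_3 = ‖A_3−P‖ = 2.8284;  C_3 = 2.8284 → taut
cable 4: L_4 = ‖A_4−P‖ = 6.3246;  C_4 = 6.3245 → taut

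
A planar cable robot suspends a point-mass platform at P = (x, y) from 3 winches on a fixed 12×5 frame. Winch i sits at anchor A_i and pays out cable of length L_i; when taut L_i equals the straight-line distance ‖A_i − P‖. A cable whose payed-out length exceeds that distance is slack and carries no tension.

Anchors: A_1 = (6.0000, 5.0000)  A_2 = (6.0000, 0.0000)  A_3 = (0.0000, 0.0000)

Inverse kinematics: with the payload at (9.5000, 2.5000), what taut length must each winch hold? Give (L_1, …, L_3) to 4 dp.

L_1 = √((6.0000−9.5000)² + (5.0000−2.5000)²) = 4.3012
L_2 = √((6.0000−9.5000)² + (0.0000−2.5000)²) = 4.3012
L_3 = √((0.0000−9.5000)² + (0.0000−2.5000)²) = 9.8234

(4.3012, 4.3012, 9.8234)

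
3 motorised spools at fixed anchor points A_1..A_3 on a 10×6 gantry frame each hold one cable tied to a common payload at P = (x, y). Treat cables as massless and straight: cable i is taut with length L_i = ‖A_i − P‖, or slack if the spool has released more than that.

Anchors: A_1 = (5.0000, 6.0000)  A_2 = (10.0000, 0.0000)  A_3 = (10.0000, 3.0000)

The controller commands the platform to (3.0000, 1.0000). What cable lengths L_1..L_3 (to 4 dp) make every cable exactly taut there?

L_1: Δ = A_1−P = (2.0000, 5.0000) → ‖Δ‖ = √29.0000 = 5.3852
L_2: Δ = A_2−P = (7.0000, -1.0000) → ‖Δ‖ = √50.0000 = 7.0711
L_3: Δ = A_3−P = (7.0000, 2.0000) → ‖Δ‖ = √53.0000 = 7.2801

(5.3852, 7.0711, 7.2801)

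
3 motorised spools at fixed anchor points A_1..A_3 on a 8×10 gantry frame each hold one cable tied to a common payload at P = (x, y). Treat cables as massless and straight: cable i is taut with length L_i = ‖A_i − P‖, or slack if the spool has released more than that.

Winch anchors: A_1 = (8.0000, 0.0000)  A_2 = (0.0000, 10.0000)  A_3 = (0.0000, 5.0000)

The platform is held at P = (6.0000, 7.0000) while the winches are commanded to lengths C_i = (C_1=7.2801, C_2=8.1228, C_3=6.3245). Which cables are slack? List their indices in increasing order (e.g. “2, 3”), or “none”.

cable 1: √((2.0000)²+(-7.0000)²)=7.2801, C_1=7.2801: taut
cable 2: √((-6.0000)²+(3.0000)²)=6.7082, C_2=8.1228: slack
cable 3: √((-6.0000)²+(-2.0000)²)=6.3246, C_3=6.3245: taut

2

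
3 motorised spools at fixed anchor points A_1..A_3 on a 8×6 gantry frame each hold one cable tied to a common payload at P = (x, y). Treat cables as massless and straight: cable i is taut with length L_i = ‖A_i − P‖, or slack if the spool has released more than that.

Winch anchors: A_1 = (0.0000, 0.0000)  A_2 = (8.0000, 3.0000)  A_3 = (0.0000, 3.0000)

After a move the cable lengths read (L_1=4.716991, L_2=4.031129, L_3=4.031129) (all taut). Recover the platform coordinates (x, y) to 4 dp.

circle eqns → linear via eq_j − eq_1; set k_j = A_j·A_j − L_j²
k_1 = 0.0000+0.0000−22.2500 = -22.2500
-16.0000·x − 6.0000·y = k_1−k_2 = -79.0000
0.0000·x − 6.0000·y = k_1−k_3 = -15.0000
solve first two rows → x=4.0000, y=2.5000

(4.0000, 2.5000)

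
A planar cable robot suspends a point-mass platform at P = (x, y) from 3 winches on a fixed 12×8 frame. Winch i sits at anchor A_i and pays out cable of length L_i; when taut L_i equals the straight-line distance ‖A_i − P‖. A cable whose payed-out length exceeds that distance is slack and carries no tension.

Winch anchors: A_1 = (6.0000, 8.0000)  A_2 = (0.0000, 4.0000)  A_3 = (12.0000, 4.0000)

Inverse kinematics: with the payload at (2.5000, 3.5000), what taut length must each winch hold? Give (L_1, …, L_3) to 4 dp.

L_1 = √((6.0000−2.5000)² + (8.0000−3.5000)²) = 5.7009
L_2 = √((0.0000−2.5000)² + (4.0000−3.5000)²) = 2.5495
L_3 = √((12.0000−2.5000)² + (4.0000−3.5000)²) = 9.5131

(5.7009, 2.5495, 9.5131)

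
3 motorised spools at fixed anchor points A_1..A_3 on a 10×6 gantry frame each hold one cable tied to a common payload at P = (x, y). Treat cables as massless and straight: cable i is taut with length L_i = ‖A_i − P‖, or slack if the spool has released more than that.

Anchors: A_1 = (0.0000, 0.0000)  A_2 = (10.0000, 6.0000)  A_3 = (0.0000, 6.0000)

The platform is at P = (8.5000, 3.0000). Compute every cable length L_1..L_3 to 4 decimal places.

(9.0139, 3.3541, 9.0139)

L_1 = √((0.0000−8.5000)² + (0.0000−3.0000)²) = 9.0139
L_2 = √((10.0000−8.5000)² + (6.0000−3.0000)²) = 3.3541
L_3 = √((0.0000−8.5000)² + (6.0000−3.0000)²) = 9.0139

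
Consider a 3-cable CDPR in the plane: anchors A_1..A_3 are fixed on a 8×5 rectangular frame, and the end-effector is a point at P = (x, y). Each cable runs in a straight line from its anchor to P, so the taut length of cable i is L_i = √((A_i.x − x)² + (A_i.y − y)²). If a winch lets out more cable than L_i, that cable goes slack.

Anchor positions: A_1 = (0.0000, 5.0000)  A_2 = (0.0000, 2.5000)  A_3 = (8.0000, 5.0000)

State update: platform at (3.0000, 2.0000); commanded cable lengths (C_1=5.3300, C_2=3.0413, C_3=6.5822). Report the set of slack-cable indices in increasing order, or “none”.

1, 3

i=1: geometric 4.2426 vs commanded 5.3300 ⇒ slack
i=2: geometric 3.0414 vs commanded 3.0413 ⇒ taut
i=3: geometric 5.8310 vs commanded 6.5822 ⇒ slack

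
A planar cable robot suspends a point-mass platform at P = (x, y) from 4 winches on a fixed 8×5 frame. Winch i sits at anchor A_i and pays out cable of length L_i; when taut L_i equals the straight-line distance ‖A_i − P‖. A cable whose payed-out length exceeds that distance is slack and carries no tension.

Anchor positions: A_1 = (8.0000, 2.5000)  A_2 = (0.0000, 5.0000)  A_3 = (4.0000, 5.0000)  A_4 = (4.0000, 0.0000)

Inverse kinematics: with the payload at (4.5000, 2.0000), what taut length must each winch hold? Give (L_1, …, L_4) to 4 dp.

L_1 = √((8.0000−4.5000)² + (2.5000−2.0000)²) = 3.5355
L_2 = √((0.0000−4.5000)² + (5.0000−2.0000)²) = 5.4083
L_3 = √((4.0000−4.5000)² + (5.0000−2.0000)²) = 3.0414
L_4 = √((4.0000−4.5000)² + (0.0000−2.0000)²) = 2.0616

(3.5355, 5.4083, 3.0414, 2.0616)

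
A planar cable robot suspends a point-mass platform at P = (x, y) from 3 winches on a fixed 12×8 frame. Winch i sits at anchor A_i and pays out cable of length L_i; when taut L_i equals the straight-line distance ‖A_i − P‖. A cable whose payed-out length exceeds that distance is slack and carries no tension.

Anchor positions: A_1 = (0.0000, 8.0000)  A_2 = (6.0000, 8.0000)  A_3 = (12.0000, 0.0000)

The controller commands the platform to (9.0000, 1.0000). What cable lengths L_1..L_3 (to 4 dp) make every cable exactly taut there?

cable 1: Δx=-9.0000, Δy=7.0000; L_1 = √(Δx²+Δy²) = 11.4018
cable 2: Δx=-3.0000, Δy=7.0000; L_2 = √(Δx²+Δy²) = 7.6158
cable 3: Δx=3.0000, Δy=-1.0000; L_3 = √(Δx²+Δy²) = 3.1623

(11.4018, 7.6158, 3.1623)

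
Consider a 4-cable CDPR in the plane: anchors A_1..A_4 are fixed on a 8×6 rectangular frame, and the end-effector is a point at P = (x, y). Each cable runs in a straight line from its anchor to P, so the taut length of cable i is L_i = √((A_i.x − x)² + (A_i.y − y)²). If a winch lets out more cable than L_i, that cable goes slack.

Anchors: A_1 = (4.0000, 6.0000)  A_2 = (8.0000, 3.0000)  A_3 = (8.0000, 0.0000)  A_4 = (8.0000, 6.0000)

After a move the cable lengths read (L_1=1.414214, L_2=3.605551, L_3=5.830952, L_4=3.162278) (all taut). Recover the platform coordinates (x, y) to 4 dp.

each cable: (A_i−P)·(A_i−P) = L_i²; let c_i = ‖A_i‖²−L_i²
c_1 = 16.0000+36.0000−2.0000 = 50.0000
row 1: -8.0000x + 6.0000y = -10.0000  (c_2=60.0000)
row 2: -8.0000x + 12.0000y = 20.0000  (c_3=30.0000)
row 3: -8.0000x + 0.0000y = -40.0000  (c_4=90.0000)
Cramer on rows 1–2 → x = 5.0000, y = 5.0000
check cable 4: ‖A_4−P‖² = 10.0000 ≈ L_4² = 10.0000 ✓

(5.0000, 5.0000)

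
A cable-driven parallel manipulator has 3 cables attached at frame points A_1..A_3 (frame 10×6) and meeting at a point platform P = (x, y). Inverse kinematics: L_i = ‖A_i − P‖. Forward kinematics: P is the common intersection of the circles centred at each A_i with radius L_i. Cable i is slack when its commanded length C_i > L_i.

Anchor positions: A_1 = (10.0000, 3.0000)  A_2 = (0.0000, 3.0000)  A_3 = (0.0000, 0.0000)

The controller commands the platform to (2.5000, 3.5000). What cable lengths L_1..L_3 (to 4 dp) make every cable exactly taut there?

(7.5166, 2.5495, 4.3012)

L_1: Δ = A_1−P = (7.5000, -0.5000) → ‖Δ‖ = √56.5000 = 7.5166
L_2: Δ = A_2−P = (-2.5000, -0.5000) → ‖Δ‖ = √6.5000 = 2.5495
L_3: Δ = A_3−P = (-2.5000, -3.5000) → ‖Δ‖ = √18.5000 = 4.3012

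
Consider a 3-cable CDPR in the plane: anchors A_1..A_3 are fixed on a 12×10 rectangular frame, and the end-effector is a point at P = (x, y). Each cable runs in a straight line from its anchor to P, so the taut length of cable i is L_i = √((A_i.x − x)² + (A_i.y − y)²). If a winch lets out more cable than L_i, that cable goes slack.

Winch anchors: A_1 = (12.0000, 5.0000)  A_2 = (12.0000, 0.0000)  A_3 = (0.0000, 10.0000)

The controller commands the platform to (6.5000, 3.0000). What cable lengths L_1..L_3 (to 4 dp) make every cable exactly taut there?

cable 1: Δx=5.5000, Δy=2.0000; L_1 = √(Δx²+Δy²) = 5.8523
cable 2: Δx=5.5000, Δy=-3.0000; L_2 = √(Δx²+Δy²) = 6.2650
cable 3: Δx=-6.5000, Δy=7.0000; L_3 = √(Δx²+Δy²) = 9.5525

(5.8523, 6.2650, 9.5525)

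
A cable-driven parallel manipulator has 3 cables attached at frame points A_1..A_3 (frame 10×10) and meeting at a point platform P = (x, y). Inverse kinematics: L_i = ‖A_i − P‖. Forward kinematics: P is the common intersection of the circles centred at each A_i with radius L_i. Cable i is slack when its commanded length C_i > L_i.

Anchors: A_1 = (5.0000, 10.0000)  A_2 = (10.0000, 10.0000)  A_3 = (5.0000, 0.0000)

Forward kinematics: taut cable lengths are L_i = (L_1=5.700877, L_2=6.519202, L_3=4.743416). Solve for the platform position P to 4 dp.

(6.5000, 4.5000)

each cable: (A_i−P)·(A_i−P) = L_i²; let q_i = ‖A_i‖²−L_i²
q_1 = 25.0000+100.0000−32.5000 = 92.5000
row 1: -10.0000x + 0.0000y = -65.0000  (q_2=157.5000)
row 2: 0.0000x + 20.0000y = 90.0000  (q_3=2.5000)
Cramer on rows 1–2 → x = 6.5000, y = 4.5000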